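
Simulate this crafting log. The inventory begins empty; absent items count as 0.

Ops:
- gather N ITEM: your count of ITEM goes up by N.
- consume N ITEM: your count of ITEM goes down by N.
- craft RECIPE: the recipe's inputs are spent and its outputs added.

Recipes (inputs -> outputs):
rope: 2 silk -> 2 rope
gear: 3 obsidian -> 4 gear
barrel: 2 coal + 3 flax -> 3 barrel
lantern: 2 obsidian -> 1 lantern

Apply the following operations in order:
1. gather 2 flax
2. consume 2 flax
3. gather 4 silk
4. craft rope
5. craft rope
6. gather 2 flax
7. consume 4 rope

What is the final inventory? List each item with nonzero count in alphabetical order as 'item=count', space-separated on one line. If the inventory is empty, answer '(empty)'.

After 1 (gather 2 flax): flax=2
After 2 (consume 2 flax): (empty)
After 3 (gather 4 silk): silk=4
After 4 (craft rope): rope=2 silk=2
After 5 (craft rope): rope=4
After 6 (gather 2 flax): flax=2 rope=4
After 7 (consume 4 rope): flax=2

Answer: flax=2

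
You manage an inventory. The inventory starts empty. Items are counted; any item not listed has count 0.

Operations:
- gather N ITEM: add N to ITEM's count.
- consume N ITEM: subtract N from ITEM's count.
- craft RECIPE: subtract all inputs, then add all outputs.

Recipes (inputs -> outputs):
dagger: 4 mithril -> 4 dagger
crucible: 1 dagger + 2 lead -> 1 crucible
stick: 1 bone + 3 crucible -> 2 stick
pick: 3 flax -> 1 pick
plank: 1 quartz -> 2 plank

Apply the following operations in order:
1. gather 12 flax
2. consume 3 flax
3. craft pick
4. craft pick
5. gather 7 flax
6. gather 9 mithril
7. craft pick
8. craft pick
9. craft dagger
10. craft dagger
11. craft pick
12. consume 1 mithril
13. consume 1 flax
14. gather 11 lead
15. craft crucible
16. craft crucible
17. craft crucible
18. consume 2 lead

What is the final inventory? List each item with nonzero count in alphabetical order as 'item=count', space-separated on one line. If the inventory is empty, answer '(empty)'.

After 1 (gather 12 flax): flax=12
After 2 (consume 3 flax): flax=9
After 3 (craft pick): flax=6 pick=1
After 4 (craft pick): flax=3 pick=2
After 5 (gather 7 flax): flax=10 pick=2
After 6 (gather 9 mithril): flax=10 mithril=9 pick=2
After 7 (craft pick): flax=7 mithril=9 pick=3
After 8 (craft pick): flax=4 mithril=9 pick=4
After 9 (craft dagger): dagger=4 flax=4 mithril=5 pick=4
After 10 (craft dagger): dagger=8 flax=4 mithril=1 pick=4
After 11 (craft pick): dagger=8 flax=1 mithril=1 pick=5
After 12 (consume 1 mithril): dagger=8 flax=1 pick=5
After 13 (consume 1 flax): dagger=8 pick=5
After 14 (gather 11 lead): dagger=8 lead=11 pick=5
After 15 (craft crucible): crucible=1 dagger=7 lead=9 pick=5
After 16 (craft crucible): crucible=2 dagger=6 lead=7 pick=5
After 17 (craft crucible): crucible=3 dagger=5 lead=5 pick=5
After 18 (consume 2 lead): crucible=3 dagger=5 lead=3 pick=5

Answer: crucible=3 dagger=5 lead=3 pick=5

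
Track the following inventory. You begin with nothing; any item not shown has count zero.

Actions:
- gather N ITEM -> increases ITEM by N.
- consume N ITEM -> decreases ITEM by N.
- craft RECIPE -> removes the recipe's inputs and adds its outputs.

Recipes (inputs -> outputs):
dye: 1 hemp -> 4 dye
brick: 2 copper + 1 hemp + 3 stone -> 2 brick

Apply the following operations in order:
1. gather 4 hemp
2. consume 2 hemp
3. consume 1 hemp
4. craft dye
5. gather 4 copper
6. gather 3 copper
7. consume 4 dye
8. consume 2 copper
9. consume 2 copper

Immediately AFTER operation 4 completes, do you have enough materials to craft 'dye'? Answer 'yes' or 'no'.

Answer: no

Derivation:
After 1 (gather 4 hemp): hemp=4
After 2 (consume 2 hemp): hemp=2
After 3 (consume 1 hemp): hemp=1
After 4 (craft dye): dye=4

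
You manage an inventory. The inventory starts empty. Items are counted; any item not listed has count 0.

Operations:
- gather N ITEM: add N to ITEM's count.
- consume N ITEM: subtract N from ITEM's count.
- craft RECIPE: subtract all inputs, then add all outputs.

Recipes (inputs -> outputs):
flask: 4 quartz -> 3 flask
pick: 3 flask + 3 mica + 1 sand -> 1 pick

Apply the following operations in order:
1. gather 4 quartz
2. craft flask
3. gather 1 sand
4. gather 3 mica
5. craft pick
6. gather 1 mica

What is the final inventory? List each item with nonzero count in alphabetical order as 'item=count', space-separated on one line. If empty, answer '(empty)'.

Answer: mica=1 pick=1

Derivation:
After 1 (gather 4 quartz): quartz=4
After 2 (craft flask): flask=3
After 3 (gather 1 sand): flask=3 sand=1
After 4 (gather 3 mica): flask=3 mica=3 sand=1
After 5 (craft pick): pick=1
After 6 (gather 1 mica): mica=1 pick=1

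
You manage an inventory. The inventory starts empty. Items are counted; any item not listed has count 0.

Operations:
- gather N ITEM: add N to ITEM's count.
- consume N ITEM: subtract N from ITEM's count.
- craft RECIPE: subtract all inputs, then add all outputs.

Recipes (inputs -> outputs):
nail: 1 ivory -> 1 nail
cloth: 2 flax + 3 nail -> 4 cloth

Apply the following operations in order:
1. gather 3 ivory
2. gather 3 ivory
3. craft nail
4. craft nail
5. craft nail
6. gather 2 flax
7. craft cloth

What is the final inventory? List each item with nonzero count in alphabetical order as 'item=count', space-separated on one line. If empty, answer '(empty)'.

After 1 (gather 3 ivory): ivory=3
After 2 (gather 3 ivory): ivory=6
After 3 (craft nail): ivory=5 nail=1
After 4 (craft nail): ivory=4 nail=2
After 5 (craft nail): ivory=3 nail=3
After 6 (gather 2 flax): flax=2 ivory=3 nail=3
After 7 (craft cloth): cloth=4 ivory=3

Answer: cloth=4 ivory=3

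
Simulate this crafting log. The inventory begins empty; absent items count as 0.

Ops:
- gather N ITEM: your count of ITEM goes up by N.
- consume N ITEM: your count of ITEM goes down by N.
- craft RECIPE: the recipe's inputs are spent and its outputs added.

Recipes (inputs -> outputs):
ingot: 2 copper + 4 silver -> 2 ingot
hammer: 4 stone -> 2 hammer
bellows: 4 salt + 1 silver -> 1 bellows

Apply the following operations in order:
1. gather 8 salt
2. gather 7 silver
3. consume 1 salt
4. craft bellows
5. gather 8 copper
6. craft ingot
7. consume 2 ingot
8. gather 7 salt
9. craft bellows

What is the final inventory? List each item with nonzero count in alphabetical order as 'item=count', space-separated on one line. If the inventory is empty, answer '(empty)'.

Answer: bellows=2 copper=6 salt=6 silver=1

Derivation:
After 1 (gather 8 salt): salt=8
After 2 (gather 7 silver): salt=8 silver=7
After 3 (consume 1 salt): salt=7 silver=7
After 4 (craft bellows): bellows=1 salt=3 silver=6
After 5 (gather 8 copper): bellows=1 copper=8 salt=3 silver=6
After 6 (craft ingot): bellows=1 copper=6 ingot=2 salt=3 silver=2
After 7 (consume 2 ingot): bellows=1 copper=6 salt=3 silver=2
After 8 (gather 7 salt): bellows=1 copper=6 salt=10 silver=2
After 9 (craft bellows): bellows=2 copper=6 salt=6 silver=1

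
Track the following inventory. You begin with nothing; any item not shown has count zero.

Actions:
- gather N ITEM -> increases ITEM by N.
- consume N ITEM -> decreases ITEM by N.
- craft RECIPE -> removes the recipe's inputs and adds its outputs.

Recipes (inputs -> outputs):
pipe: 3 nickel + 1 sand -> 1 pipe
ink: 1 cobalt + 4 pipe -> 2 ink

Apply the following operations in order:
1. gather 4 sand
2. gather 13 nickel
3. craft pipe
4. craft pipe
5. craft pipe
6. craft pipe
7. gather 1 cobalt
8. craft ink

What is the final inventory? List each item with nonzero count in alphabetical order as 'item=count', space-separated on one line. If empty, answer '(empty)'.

Answer: ink=2 nickel=1

Derivation:
After 1 (gather 4 sand): sand=4
After 2 (gather 13 nickel): nickel=13 sand=4
After 3 (craft pipe): nickel=10 pipe=1 sand=3
After 4 (craft pipe): nickel=7 pipe=2 sand=2
After 5 (craft pipe): nickel=4 pipe=3 sand=1
After 6 (craft pipe): nickel=1 pipe=4
After 7 (gather 1 cobalt): cobalt=1 nickel=1 pipe=4
After 8 (craft ink): ink=2 nickel=1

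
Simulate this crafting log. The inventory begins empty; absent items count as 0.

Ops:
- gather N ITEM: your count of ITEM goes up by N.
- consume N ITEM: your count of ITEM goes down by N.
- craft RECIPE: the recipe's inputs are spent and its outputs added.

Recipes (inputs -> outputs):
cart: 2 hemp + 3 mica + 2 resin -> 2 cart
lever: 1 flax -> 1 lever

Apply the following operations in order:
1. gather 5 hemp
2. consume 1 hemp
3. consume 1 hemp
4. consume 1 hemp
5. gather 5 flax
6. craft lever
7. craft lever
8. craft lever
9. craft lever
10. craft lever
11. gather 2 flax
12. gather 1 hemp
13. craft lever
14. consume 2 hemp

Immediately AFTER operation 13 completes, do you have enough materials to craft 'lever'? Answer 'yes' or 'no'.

After 1 (gather 5 hemp): hemp=5
After 2 (consume 1 hemp): hemp=4
After 3 (consume 1 hemp): hemp=3
After 4 (consume 1 hemp): hemp=2
After 5 (gather 5 flax): flax=5 hemp=2
After 6 (craft lever): flax=4 hemp=2 lever=1
After 7 (craft lever): flax=3 hemp=2 lever=2
After 8 (craft lever): flax=2 hemp=2 lever=3
After 9 (craft lever): flax=1 hemp=2 lever=4
After 10 (craft lever): hemp=2 lever=5
After 11 (gather 2 flax): flax=2 hemp=2 lever=5
After 12 (gather 1 hemp): flax=2 hemp=3 lever=5
After 13 (craft lever): flax=1 hemp=3 lever=6

Answer: yes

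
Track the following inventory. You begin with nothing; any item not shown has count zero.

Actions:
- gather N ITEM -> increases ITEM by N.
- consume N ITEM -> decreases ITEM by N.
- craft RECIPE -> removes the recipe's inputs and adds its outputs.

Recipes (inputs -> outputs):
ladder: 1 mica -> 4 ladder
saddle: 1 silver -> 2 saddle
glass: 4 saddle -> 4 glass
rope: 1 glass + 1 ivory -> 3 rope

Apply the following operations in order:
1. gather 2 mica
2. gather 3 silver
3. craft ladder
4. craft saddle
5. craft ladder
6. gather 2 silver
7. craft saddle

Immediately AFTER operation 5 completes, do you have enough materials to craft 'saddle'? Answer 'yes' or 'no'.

Answer: yes

Derivation:
After 1 (gather 2 mica): mica=2
After 2 (gather 3 silver): mica=2 silver=3
After 3 (craft ladder): ladder=4 mica=1 silver=3
After 4 (craft saddle): ladder=4 mica=1 saddle=2 silver=2
After 5 (craft ladder): ladder=8 saddle=2 silver=2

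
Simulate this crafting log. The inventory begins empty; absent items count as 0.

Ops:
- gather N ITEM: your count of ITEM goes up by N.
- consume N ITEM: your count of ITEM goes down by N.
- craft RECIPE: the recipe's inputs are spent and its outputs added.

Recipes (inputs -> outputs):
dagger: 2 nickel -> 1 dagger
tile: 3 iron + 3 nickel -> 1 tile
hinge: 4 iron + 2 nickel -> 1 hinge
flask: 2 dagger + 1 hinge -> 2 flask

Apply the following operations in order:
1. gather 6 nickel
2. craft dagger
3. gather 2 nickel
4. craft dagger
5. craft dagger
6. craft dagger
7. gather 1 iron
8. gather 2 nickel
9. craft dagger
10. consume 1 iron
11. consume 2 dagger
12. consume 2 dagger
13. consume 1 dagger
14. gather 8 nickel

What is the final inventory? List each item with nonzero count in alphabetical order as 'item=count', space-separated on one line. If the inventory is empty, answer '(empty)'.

After 1 (gather 6 nickel): nickel=6
After 2 (craft dagger): dagger=1 nickel=4
After 3 (gather 2 nickel): dagger=1 nickel=6
After 4 (craft dagger): dagger=2 nickel=4
After 5 (craft dagger): dagger=3 nickel=2
After 6 (craft dagger): dagger=4
After 7 (gather 1 iron): dagger=4 iron=1
After 8 (gather 2 nickel): dagger=4 iron=1 nickel=2
After 9 (craft dagger): dagger=5 iron=1
After 10 (consume 1 iron): dagger=5
After 11 (consume 2 dagger): dagger=3
After 12 (consume 2 dagger): dagger=1
After 13 (consume 1 dagger): (empty)
After 14 (gather 8 nickel): nickel=8

Answer: nickel=8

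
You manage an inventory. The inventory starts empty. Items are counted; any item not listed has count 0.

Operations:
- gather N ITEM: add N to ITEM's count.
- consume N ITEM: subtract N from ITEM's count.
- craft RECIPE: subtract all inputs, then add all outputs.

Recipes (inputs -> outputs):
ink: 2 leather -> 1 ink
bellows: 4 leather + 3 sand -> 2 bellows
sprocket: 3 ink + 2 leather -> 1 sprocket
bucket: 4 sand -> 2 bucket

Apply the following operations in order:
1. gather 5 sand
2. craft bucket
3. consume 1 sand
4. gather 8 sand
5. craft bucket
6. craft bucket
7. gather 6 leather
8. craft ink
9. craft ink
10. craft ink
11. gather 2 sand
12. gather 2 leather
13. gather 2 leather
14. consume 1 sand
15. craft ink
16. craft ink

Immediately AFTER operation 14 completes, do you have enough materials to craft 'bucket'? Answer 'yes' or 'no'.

Answer: no

Derivation:
After 1 (gather 5 sand): sand=5
After 2 (craft bucket): bucket=2 sand=1
After 3 (consume 1 sand): bucket=2
After 4 (gather 8 sand): bucket=2 sand=8
After 5 (craft bucket): bucket=4 sand=4
After 6 (craft bucket): bucket=6
After 7 (gather 6 leather): bucket=6 leather=6
After 8 (craft ink): bucket=6 ink=1 leather=4
After 9 (craft ink): bucket=6 ink=2 leather=2
After 10 (craft ink): bucket=6 ink=3
After 11 (gather 2 sand): bucket=6 ink=3 sand=2
After 12 (gather 2 leather): bucket=6 ink=3 leather=2 sand=2
After 13 (gather 2 leather): bucket=6 ink=3 leather=4 sand=2
After 14 (consume 1 sand): bucket=6 ink=3 leather=4 sand=1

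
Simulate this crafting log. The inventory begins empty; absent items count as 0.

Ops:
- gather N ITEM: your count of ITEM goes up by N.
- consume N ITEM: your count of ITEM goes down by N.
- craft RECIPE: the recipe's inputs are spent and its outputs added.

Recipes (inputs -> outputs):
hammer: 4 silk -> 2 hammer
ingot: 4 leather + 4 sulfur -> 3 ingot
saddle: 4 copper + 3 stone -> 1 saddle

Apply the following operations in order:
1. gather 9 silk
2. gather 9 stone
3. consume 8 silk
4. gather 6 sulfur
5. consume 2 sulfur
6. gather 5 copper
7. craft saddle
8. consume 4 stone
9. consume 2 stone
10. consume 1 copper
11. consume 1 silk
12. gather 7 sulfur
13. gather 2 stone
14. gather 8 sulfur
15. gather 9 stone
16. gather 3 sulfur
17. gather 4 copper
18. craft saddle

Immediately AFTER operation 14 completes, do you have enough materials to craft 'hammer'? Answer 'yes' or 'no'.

After 1 (gather 9 silk): silk=9
After 2 (gather 9 stone): silk=9 stone=9
After 3 (consume 8 silk): silk=1 stone=9
After 4 (gather 6 sulfur): silk=1 stone=9 sulfur=6
After 5 (consume 2 sulfur): silk=1 stone=9 sulfur=4
After 6 (gather 5 copper): copper=5 silk=1 stone=9 sulfur=4
After 7 (craft saddle): copper=1 saddle=1 silk=1 stone=6 sulfur=4
After 8 (consume 4 stone): copper=1 saddle=1 silk=1 stone=2 sulfur=4
After 9 (consume 2 stone): copper=1 saddle=1 silk=1 sulfur=4
After 10 (consume 1 copper): saddle=1 silk=1 sulfur=4
After 11 (consume 1 silk): saddle=1 sulfur=4
After 12 (gather 7 sulfur): saddle=1 sulfur=11
After 13 (gather 2 stone): saddle=1 stone=2 sulfur=11
After 14 (gather 8 sulfur): saddle=1 stone=2 sulfur=19

Answer: no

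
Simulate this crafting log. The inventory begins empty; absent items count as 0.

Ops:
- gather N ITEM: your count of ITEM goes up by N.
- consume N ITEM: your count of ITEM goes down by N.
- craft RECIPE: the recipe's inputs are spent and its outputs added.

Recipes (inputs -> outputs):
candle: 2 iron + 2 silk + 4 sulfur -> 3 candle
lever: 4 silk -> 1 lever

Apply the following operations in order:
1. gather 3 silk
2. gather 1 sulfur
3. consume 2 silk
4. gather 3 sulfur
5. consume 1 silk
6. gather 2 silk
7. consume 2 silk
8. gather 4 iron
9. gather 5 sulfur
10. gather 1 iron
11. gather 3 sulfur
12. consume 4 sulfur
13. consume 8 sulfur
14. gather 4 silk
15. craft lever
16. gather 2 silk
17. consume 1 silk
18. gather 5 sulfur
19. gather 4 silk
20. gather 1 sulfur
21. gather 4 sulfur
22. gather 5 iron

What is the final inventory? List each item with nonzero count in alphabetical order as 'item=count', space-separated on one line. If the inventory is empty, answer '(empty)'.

After 1 (gather 3 silk): silk=3
After 2 (gather 1 sulfur): silk=3 sulfur=1
After 3 (consume 2 silk): silk=1 sulfur=1
After 4 (gather 3 sulfur): silk=1 sulfur=4
After 5 (consume 1 silk): sulfur=4
After 6 (gather 2 silk): silk=2 sulfur=4
After 7 (consume 2 silk): sulfur=4
After 8 (gather 4 iron): iron=4 sulfur=4
After 9 (gather 5 sulfur): iron=4 sulfur=9
After 10 (gather 1 iron): iron=5 sulfur=9
After 11 (gather 3 sulfur): iron=5 sulfur=12
After 12 (consume 4 sulfur): iron=5 sulfur=8
After 13 (consume 8 sulfur): iron=5
After 14 (gather 4 silk): iron=5 silk=4
After 15 (craft lever): iron=5 lever=1
After 16 (gather 2 silk): iron=5 lever=1 silk=2
After 17 (consume 1 silk): iron=5 lever=1 silk=1
After 18 (gather 5 sulfur): iron=5 lever=1 silk=1 sulfur=5
After 19 (gather 4 silk): iron=5 lever=1 silk=5 sulfur=5
After 20 (gather 1 sulfur): iron=5 lever=1 silk=5 sulfur=6
After 21 (gather 4 sulfur): iron=5 lever=1 silk=5 sulfur=10
After 22 (gather 5 iron): iron=10 lever=1 silk=5 sulfur=10

Answer: iron=10 lever=1 silk=5 sulfur=10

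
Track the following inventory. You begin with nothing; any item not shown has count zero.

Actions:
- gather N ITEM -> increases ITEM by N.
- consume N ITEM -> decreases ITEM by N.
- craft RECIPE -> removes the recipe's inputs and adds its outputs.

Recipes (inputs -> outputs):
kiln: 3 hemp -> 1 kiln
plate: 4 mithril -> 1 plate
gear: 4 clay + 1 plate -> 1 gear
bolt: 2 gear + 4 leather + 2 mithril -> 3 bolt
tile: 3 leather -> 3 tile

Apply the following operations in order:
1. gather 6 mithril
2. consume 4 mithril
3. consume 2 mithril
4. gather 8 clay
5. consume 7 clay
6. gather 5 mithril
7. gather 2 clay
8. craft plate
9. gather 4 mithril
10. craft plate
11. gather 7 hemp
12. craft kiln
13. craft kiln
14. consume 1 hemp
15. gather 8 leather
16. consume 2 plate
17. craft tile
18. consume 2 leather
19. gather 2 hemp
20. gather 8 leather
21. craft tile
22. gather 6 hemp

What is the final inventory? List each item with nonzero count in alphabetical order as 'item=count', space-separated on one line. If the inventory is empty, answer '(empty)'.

After 1 (gather 6 mithril): mithril=6
After 2 (consume 4 mithril): mithril=2
After 3 (consume 2 mithril): (empty)
After 4 (gather 8 clay): clay=8
After 5 (consume 7 clay): clay=1
After 6 (gather 5 mithril): clay=1 mithril=5
After 7 (gather 2 clay): clay=3 mithril=5
After 8 (craft plate): clay=3 mithril=1 plate=1
After 9 (gather 4 mithril): clay=3 mithril=5 plate=1
After 10 (craft plate): clay=3 mithril=1 plate=2
After 11 (gather 7 hemp): clay=3 hemp=7 mithril=1 plate=2
After 12 (craft kiln): clay=3 hemp=4 kiln=1 mithril=1 plate=2
After 13 (craft kiln): clay=3 hemp=1 kiln=2 mithril=1 plate=2
After 14 (consume 1 hemp): clay=3 kiln=2 mithril=1 plate=2
After 15 (gather 8 leather): clay=3 kiln=2 leather=8 mithril=1 plate=2
After 16 (consume 2 plate): clay=3 kiln=2 leather=8 mithril=1
After 17 (craft tile): clay=3 kiln=2 leather=5 mithril=1 tile=3
After 18 (consume 2 leather): clay=3 kiln=2 leather=3 mithril=1 tile=3
After 19 (gather 2 hemp): clay=3 hemp=2 kiln=2 leather=3 mithril=1 tile=3
After 20 (gather 8 leather): clay=3 hemp=2 kiln=2 leather=11 mithril=1 tile=3
After 21 (craft tile): clay=3 hemp=2 kiln=2 leather=8 mithril=1 tile=6
After 22 (gather 6 hemp): clay=3 hemp=8 kiln=2 leather=8 mithril=1 tile=6

Answer: clay=3 hemp=8 kiln=2 leather=8 mithril=1 tile=6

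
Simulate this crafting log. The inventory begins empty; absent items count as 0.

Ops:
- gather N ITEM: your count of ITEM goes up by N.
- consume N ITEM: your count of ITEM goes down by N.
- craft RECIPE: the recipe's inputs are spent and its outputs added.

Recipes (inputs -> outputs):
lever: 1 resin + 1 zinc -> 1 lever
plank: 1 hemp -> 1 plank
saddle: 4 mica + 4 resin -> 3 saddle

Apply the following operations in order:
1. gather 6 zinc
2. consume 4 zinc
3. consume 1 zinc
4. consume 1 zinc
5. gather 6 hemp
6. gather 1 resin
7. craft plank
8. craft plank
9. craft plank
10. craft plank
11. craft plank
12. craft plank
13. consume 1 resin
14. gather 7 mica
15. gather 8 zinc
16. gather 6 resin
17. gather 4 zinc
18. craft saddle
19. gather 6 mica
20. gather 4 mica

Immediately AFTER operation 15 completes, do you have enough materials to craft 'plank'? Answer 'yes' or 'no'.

After 1 (gather 6 zinc): zinc=6
After 2 (consume 4 zinc): zinc=2
After 3 (consume 1 zinc): zinc=1
After 4 (consume 1 zinc): (empty)
After 5 (gather 6 hemp): hemp=6
After 6 (gather 1 resin): hemp=6 resin=1
After 7 (craft plank): hemp=5 plank=1 resin=1
After 8 (craft plank): hemp=4 plank=2 resin=1
After 9 (craft plank): hemp=3 plank=3 resin=1
After 10 (craft plank): hemp=2 plank=4 resin=1
After 11 (craft plank): hemp=1 plank=5 resin=1
After 12 (craft plank): plank=6 resin=1
After 13 (consume 1 resin): plank=6
After 14 (gather 7 mica): mica=7 plank=6
After 15 (gather 8 zinc): mica=7 plank=6 zinc=8

Answer: no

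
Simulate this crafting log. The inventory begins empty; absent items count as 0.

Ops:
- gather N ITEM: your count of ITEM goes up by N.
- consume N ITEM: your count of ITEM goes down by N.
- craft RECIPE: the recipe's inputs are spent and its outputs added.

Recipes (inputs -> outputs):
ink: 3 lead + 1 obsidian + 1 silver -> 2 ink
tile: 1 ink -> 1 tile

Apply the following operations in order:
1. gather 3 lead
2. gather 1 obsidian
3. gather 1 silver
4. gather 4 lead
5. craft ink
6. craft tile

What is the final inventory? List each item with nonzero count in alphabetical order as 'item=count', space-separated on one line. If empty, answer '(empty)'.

After 1 (gather 3 lead): lead=3
After 2 (gather 1 obsidian): lead=3 obsidian=1
After 3 (gather 1 silver): lead=3 obsidian=1 silver=1
After 4 (gather 4 lead): lead=7 obsidian=1 silver=1
After 5 (craft ink): ink=2 lead=4
After 6 (craft tile): ink=1 lead=4 tile=1

Answer: ink=1 lead=4 tile=1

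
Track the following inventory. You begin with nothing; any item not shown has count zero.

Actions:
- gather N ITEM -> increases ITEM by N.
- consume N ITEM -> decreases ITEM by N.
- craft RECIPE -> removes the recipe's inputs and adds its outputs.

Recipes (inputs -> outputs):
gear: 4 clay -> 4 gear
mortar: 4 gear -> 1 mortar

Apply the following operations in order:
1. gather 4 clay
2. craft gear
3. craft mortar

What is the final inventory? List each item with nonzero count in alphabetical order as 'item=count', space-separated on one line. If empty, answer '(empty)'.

Answer: mortar=1

Derivation:
After 1 (gather 4 clay): clay=4
After 2 (craft gear): gear=4
After 3 (craft mortar): mortar=1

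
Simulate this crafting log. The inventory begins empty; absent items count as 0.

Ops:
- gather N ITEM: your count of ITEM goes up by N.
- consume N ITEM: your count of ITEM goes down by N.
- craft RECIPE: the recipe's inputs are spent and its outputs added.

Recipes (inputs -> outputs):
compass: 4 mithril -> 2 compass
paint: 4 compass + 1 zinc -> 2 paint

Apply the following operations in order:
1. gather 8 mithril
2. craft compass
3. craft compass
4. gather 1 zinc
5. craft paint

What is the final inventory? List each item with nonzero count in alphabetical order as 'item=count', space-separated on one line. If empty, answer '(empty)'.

Answer: paint=2

Derivation:
After 1 (gather 8 mithril): mithril=8
After 2 (craft compass): compass=2 mithril=4
After 3 (craft compass): compass=4
After 4 (gather 1 zinc): compass=4 zinc=1
After 5 (craft paint): paint=2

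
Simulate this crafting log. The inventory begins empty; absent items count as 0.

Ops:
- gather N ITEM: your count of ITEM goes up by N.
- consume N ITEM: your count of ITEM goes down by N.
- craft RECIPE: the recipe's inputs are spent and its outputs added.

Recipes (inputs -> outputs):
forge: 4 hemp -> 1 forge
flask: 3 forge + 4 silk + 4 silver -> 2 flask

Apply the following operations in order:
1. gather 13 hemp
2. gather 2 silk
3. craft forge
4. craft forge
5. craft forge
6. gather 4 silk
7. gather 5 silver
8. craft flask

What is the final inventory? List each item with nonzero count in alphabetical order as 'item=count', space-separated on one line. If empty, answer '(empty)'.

Answer: flask=2 hemp=1 silk=2 silver=1

Derivation:
After 1 (gather 13 hemp): hemp=13
After 2 (gather 2 silk): hemp=13 silk=2
After 3 (craft forge): forge=1 hemp=9 silk=2
After 4 (craft forge): forge=2 hemp=5 silk=2
After 5 (craft forge): forge=3 hemp=1 silk=2
After 6 (gather 4 silk): forge=3 hemp=1 silk=6
After 7 (gather 5 silver): forge=3 hemp=1 silk=6 silver=5
After 8 (craft flask): flask=2 hemp=1 silk=2 silver=1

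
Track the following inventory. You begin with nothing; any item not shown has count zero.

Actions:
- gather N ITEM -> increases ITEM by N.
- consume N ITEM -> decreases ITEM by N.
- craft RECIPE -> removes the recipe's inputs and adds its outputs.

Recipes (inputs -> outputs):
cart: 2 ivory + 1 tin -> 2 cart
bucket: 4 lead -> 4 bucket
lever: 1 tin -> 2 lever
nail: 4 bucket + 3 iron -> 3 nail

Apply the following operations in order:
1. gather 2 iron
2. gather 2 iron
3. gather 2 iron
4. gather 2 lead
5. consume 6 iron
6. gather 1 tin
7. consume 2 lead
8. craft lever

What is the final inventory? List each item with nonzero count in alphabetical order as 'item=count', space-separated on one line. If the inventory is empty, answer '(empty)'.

After 1 (gather 2 iron): iron=2
After 2 (gather 2 iron): iron=4
After 3 (gather 2 iron): iron=6
After 4 (gather 2 lead): iron=6 lead=2
After 5 (consume 6 iron): lead=2
After 6 (gather 1 tin): lead=2 tin=1
After 7 (consume 2 lead): tin=1
After 8 (craft lever): lever=2

Answer: lever=2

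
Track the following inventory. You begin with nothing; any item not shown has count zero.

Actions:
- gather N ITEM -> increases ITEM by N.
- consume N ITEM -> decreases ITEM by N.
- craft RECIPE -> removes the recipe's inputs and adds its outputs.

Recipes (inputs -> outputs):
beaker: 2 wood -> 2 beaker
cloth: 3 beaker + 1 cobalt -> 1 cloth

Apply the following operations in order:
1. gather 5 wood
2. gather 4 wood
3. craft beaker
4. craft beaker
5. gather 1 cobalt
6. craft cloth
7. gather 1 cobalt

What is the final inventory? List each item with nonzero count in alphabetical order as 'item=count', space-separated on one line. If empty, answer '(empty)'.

After 1 (gather 5 wood): wood=5
After 2 (gather 4 wood): wood=9
After 3 (craft beaker): beaker=2 wood=7
After 4 (craft beaker): beaker=4 wood=5
After 5 (gather 1 cobalt): beaker=4 cobalt=1 wood=5
After 6 (craft cloth): beaker=1 cloth=1 wood=5
After 7 (gather 1 cobalt): beaker=1 cloth=1 cobalt=1 wood=5

Answer: beaker=1 cloth=1 cobalt=1 wood=5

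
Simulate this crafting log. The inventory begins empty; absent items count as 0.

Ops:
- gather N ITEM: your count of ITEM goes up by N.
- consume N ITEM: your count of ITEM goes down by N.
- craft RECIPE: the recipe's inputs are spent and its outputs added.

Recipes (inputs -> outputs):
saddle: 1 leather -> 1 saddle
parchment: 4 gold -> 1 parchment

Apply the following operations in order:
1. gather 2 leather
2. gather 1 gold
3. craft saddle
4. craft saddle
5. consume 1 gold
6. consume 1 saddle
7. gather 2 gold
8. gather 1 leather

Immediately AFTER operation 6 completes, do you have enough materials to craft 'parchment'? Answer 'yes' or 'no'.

Answer: no

Derivation:
After 1 (gather 2 leather): leather=2
After 2 (gather 1 gold): gold=1 leather=2
After 3 (craft saddle): gold=1 leather=1 saddle=1
After 4 (craft saddle): gold=1 saddle=2
After 5 (consume 1 gold): saddle=2
After 6 (consume 1 saddle): saddle=1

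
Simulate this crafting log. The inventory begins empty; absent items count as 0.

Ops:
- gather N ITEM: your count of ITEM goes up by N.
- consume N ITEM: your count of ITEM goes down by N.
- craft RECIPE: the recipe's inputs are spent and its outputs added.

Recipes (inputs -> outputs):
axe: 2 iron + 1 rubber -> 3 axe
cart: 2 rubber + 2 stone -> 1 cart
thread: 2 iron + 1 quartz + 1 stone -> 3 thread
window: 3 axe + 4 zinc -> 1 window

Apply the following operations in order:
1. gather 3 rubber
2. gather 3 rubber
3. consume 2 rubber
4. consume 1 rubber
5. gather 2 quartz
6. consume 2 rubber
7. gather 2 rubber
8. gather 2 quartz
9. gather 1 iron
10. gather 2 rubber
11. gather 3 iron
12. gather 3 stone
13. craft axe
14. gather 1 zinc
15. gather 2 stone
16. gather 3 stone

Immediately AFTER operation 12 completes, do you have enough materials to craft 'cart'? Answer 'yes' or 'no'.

Answer: yes

Derivation:
After 1 (gather 3 rubber): rubber=3
After 2 (gather 3 rubber): rubber=6
After 3 (consume 2 rubber): rubber=4
After 4 (consume 1 rubber): rubber=3
After 5 (gather 2 quartz): quartz=2 rubber=3
After 6 (consume 2 rubber): quartz=2 rubber=1
After 7 (gather 2 rubber): quartz=2 rubber=3
After 8 (gather 2 quartz): quartz=4 rubber=3
After 9 (gather 1 iron): iron=1 quartz=4 rubber=3
After 10 (gather 2 rubber): iron=1 quartz=4 rubber=5
After 11 (gather 3 iron): iron=4 quartz=4 rubber=5
After 12 (gather 3 stone): iron=4 quartz=4 rubber=5 stone=3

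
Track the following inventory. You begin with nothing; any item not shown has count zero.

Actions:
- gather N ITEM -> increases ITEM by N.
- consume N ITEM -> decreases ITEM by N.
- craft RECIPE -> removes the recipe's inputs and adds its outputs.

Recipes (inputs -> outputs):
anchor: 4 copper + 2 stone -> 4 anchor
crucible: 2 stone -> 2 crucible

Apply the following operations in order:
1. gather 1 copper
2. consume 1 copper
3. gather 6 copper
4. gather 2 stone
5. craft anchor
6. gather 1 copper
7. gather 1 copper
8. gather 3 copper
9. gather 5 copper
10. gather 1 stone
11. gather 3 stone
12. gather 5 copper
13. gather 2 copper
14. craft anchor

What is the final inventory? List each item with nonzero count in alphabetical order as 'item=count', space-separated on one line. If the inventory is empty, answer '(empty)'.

After 1 (gather 1 copper): copper=1
After 2 (consume 1 copper): (empty)
After 3 (gather 6 copper): copper=6
After 4 (gather 2 stone): copper=6 stone=2
After 5 (craft anchor): anchor=4 copper=2
After 6 (gather 1 copper): anchor=4 copper=3
After 7 (gather 1 copper): anchor=4 copper=4
After 8 (gather 3 copper): anchor=4 copper=7
After 9 (gather 5 copper): anchor=4 copper=12
After 10 (gather 1 stone): anchor=4 copper=12 stone=1
After 11 (gather 3 stone): anchor=4 copper=12 stone=4
After 12 (gather 5 copper): anchor=4 copper=17 stone=4
After 13 (gather 2 copper): anchor=4 copper=19 stone=4
After 14 (craft anchor): anchor=8 copper=15 stone=2

Answer: anchor=8 copper=15 stone=2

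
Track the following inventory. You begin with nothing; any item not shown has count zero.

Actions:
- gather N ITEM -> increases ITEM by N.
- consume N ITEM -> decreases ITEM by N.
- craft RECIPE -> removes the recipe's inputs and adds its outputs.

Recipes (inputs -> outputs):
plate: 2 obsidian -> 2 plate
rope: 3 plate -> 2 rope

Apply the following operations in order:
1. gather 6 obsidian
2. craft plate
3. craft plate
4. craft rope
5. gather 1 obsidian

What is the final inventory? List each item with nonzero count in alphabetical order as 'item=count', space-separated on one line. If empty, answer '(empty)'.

After 1 (gather 6 obsidian): obsidian=6
After 2 (craft plate): obsidian=4 plate=2
After 3 (craft plate): obsidian=2 plate=4
After 4 (craft rope): obsidian=2 plate=1 rope=2
After 5 (gather 1 obsidian): obsidian=3 plate=1 rope=2

Answer: obsidian=3 plate=1 rope=2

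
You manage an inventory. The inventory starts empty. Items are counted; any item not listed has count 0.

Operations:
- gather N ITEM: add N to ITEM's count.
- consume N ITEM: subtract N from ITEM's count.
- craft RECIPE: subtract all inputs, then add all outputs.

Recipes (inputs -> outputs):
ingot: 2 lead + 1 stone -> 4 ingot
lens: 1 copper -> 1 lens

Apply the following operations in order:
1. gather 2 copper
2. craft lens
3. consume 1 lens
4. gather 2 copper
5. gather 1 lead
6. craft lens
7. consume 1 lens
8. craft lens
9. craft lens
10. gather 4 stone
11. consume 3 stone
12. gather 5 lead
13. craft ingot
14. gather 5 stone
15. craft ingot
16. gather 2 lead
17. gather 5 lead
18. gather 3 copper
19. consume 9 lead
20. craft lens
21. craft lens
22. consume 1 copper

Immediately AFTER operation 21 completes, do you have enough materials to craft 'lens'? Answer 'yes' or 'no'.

Answer: yes

Derivation:
After 1 (gather 2 copper): copper=2
After 2 (craft lens): copper=1 lens=1
After 3 (consume 1 lens): copper=1
After 4 (gather 2 copper): copper=3
After 5 (gather 1 lead): copper=3 lead=1
After 6 (craft lens): copper=2 lead=1 lens=1
After 7 (consume 1 lens): copper=2 lead=1
After 8 (craft lens): copper=1 lead=1 lens=1
After 9 (craft lens): lead=1 lens=2
After 10 (gather 4 stone): lead=1 lens=2 stone=4
After 11 (consume 3 stone): lead=1 lens=2 stone=1
After 12 (gather 5 lead): lead=6 lens=2 stone=1
After 13 (craft ingot): ingot=4 lead=4 lens=2
After 14 (gather 5 stone): ingot=4 lead=4 lens=2 stone=5
After 15 (craft ingot): ingot=8 lead=2 lens=2 stone=4
After 16 (gather 2 lead): ingot=8 lead=4 lens=2 stone=4
After 17 (gather 5 lead): ingot=8 lead=9 lens=2 stone=4
After 18 (gather 3 copper): copper=3 ingot=8 lead=9 lens=2 stone=4
After 19 (consume 9 lead): copper=3 ingot=8 lens=2 stone=4
After 20 (craft lens): copper=2 ingot=8 lens=3 stone=4
After 21 (craft lens): copper=1 ingot=8 lens=4 stone=4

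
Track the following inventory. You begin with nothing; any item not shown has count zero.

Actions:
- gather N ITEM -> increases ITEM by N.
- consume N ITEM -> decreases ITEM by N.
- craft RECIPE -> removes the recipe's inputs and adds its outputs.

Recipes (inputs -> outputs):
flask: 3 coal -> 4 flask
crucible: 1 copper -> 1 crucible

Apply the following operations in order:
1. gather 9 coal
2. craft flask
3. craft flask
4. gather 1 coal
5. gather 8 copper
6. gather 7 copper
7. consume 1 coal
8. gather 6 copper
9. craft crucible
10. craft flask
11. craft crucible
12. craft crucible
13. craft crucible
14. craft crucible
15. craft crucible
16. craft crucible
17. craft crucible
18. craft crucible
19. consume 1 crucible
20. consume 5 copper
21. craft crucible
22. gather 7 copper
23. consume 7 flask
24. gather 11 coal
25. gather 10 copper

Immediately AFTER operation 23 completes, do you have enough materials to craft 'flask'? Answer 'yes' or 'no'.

Answer: no

Derivation:
After 1 (gather 9 coal): coal=9
After 2 (craft flask): coal=6 flask=4
After 3 (craft flask): coal=3 flask=8
After 4 (gather 1 coal): coal=4 flask=8
After 5 (gather 8 copper): coal=4 copper=8 flask=8
After 6 (gather 7 copper): coal=4 copper=15 flask=8
After 7 (consume 1 coal): coal=3 copper=15 flask=8
After 8 (gather 6 copper): coal=3 copper=21 flask=8
After 9 (craft crucible): coal=3 copper=20 crucible=1 flask=8
After 10 (craft flask): copper=20 crucible=1 flask=12
After 11 (craft crucible): copper=19 crucible=2 flask=12
After 12 (craft crucible): copper=18 crucible=3 flask=12
After 13 (craft crucible): copper=17 crucible=4 flask=12
After 14 (craft crucible): copper=16 crucible=5 flask=12
After 15 (craft crucible): copper=15 crucible=6 flask=12
After 16 (craft crucible): copper=14 crucible=7 flask=12
After 17 (craft crucible): copper=13 crucible=8 flask=12
After 18 (craft crucible): copper=12 crucible=9 flask=12
After 19 (consume 1 crucible): copper=12 crucible=8 flask=12
After 20 (consume 5 copper): copper=7 crucible=8 flask=12
After 21 (craft crucible): copper=6 crucible=9 flask=12
After 22 (gather 7 copper): copper=13 crucible=9 flask=12
After 23 (consume 7 flask): copper=13 crucible=9 flask=5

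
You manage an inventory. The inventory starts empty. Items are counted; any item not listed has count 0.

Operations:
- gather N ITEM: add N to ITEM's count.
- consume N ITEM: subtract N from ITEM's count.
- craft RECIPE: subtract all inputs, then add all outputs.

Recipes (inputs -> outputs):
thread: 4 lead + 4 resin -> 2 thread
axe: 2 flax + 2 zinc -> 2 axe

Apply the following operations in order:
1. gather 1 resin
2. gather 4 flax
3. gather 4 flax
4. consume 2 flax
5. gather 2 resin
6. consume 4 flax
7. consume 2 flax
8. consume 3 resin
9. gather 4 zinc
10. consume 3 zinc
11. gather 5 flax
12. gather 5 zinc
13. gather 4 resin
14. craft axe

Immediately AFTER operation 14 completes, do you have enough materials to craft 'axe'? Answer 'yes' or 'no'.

Answer: yes

Derivation:
After 1 (gather 1 resin): resin=1
After 2 (gather 4 flax): flax=4 resin=1
After 3 (gather 4 flax): flax=8 resin=1
After 4 (consume 2 flax): flax=6 resin=1
After 5 (gather 2 resin): flax=6 resin=3
After 6 (consume 4 flax): flax=2 resin=3
After 7 (consume 2 flax): resin=3
After 8 (consume 3 resin): (empty)
After 9 (gather 4 zinc): zinc=4
After 10 (consume 3 zinc): zinc=1
After 11 (gather 5 flax): flax=5 zinc=1
After 12 (gather 5 zinc): flax=5 zinc=6
After 13 (gather 4 resin): flax=5 resin=4 zinc=6
After 14 (craft axe): axe=2 flax=3 resin=4 zinc=4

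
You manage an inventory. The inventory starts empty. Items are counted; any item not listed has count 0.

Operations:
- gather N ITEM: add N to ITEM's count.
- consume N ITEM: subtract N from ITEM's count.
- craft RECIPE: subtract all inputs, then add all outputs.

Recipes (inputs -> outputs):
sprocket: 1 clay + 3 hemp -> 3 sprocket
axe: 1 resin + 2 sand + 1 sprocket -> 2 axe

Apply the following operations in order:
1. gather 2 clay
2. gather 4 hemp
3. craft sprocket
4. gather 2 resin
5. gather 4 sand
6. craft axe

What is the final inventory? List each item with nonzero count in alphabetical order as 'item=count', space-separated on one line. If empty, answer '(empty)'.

After 1 (gather 2 clay): clay=2
After 2 (gather 4 hemp): clay=2 hemp=4
After 3 (craft sprocket): clay=1 hemp=1 sprocket=3
After 4 (gather 2 resin): clay=1 hemp=1 resin=2 sprocket=3
After 5 (gather 4 sand): clay=1 hemp=1 resin=2 sand=4 sprocket=3
After 6 (craft axe): axe=2 clay=1 hemp=1 resin=1 sand=2 sprocket=2

Answer: axe=2 clay=1 hemp=1 resin=1 sand=2 sprocket=2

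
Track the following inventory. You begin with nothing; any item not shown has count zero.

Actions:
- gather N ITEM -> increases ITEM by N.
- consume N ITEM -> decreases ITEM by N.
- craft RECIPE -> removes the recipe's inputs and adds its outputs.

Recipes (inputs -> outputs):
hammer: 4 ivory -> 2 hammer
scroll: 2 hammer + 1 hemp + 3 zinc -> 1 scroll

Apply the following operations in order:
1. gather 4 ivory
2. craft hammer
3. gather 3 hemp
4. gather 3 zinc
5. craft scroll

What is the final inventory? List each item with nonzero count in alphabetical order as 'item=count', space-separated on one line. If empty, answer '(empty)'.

Answer: hemp=2 scroll=1

Derivation:
After 1 (gather 4 ivory): ivory=4
After 2 (craft hammer): hammer=2
After 3 (gather 3 hemp): hammer=2 hemp=3
After 4 (gather 3 zinc): hammer=2 hemp=3 zinc=3
After 5 (craft scroll): hemp=2 scroll=1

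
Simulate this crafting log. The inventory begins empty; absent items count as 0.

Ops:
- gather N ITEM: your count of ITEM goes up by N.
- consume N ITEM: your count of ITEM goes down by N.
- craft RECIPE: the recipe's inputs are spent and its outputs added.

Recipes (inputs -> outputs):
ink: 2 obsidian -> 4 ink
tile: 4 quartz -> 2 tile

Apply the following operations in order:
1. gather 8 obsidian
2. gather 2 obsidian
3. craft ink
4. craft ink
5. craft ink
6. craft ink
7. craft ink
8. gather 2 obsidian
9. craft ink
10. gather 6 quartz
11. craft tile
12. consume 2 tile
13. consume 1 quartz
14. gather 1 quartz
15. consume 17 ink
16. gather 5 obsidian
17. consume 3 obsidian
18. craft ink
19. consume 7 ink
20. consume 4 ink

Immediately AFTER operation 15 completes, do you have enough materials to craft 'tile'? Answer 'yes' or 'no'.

Answer: no

Derivation:
After 1 (gather 8 obsidian): obsidian=8
After 2 (gather 2 obsidian): obsidian=10
After 3 (craft ink): ink=4 obsidian=8
After 4 (craft ink): ink=8 obsidian=6
After 5 (craft ink): ink=12 obsidian=4
After 6 (craft ink): ink=16 obsidian=2
After 7 (craft ink): ink=20
After 8 (gather 2 obsidian): ink=20 obsidian=2
After 9 (craft ink): ink=24
After 10 (gather 6 quartz): ink=24 quartz=6
After 11 (craft tile): ink=24 quartz=2 tile=2
After 12 (consume 2 tile): ink=24 quartz=2
After 13 (consume 1 quartz): ink=24 quartz=1
After 14 (gather 1 quartz): ink=24 quartz=2
After 15 (consume 17 ink): ink=7 quartz=2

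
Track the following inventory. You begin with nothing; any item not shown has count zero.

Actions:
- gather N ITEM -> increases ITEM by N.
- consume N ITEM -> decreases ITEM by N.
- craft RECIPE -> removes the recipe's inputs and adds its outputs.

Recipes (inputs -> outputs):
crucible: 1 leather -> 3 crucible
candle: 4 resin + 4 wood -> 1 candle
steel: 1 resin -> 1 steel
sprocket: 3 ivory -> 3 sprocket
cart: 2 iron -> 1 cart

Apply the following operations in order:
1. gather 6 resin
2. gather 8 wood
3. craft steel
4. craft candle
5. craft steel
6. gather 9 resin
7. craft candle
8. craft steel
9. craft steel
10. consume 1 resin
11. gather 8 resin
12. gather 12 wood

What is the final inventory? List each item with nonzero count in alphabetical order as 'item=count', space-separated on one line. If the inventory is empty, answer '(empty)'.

After 1 (gather 6 resin): resin=6
After 2 (gather 8 wood): resin=6 wood=8
After 3 (craft steel): resin=5 steel=1 wood=8
After 4 (craft candle): candle=1 resin=1 steel=1 wood=4
After 5 (craft steel): candle=1 steel=2 wood=4
After 6 (gather 9 resin): candle=1 resin=9 steel=2 wood=4
After 7 (craft candle): candle=2 resin=5 steel=2
After 8 (craft steel): candle=2 resin=4 steel=3
After 9 (craft steel): candle=2 resin=3 steel=4
After 10 (consume 1 resin): candle=2 resin=2 steel=4
After 11 (gather 8 resin): candle=2 resin=10 steel=4
After 12 (gather 12 wood): candle=2 resin=10 steel=4 wood=12

Answer: candle=2 resin=10 steel=4 wood=12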